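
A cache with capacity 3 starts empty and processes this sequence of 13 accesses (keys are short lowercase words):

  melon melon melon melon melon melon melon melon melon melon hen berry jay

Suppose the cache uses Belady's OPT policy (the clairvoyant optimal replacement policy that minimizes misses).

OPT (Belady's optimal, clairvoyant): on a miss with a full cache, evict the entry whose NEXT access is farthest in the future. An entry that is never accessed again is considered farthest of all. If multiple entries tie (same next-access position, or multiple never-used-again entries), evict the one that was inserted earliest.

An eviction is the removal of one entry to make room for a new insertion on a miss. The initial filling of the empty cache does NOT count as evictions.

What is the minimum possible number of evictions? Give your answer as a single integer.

Answer: 1

Derivation:
OPT (Belady) simulation (capacity=3):
  1. access melon: MISS. Cache: [melon]
  2. access melon: HIT. Next use of melon: step 3. Cache: [melon]
  3. access melon: HIT. Next use of melon: step 4. Cache: [melon]
  4. access melon: HIT. Next use of melon: step 5. Cache: [melon]
  5. access melon: HIT. Next use of melon: step 6. Cache: [melon]
  6. access melon: HIT. Next use of melon: step 7. Cache: [melon]
  7. access melon: HIT. Next use of melon: step 8. Cache: [melon]
  8. access melon: HIT. Next use of melon: step 9. Cache: [melon]
  9. access melon: HIT. Next use of melon: step 10. Cache: [melon]
  10. access melon: HIT. Next use of melon: never. Cache: [melon]
  11. access hen: MISS. Cache: [melon hen]
  12. access berry: MISS. Cache: [melon hen berry]
  13. access jay: MISS, evict melon (next use: never). Cache: [hen berry jay]
Total: 9 hits, 4 misses, 1 evictions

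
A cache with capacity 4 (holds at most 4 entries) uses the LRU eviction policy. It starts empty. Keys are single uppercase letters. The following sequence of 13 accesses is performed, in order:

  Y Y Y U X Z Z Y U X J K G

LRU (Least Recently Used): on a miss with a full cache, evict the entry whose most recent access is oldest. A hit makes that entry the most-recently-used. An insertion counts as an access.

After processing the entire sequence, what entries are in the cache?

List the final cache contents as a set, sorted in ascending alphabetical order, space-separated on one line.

Answer: G J K X

Derivation:
LRU simulation (capacity=4):
  1. access Y: MISS. Cache (LRU->MRU): [Y]
  2. access Y: HIT. Cache (LRU->MRU): [Y]
  3. access Y: HIT. Cache (LRU->MRU): [Y]
  4. access U: MISS. Cache (LRU->MRU): [Y U]
  5. access X: MISS. Cache (LRU->MRU): [Y U X]
  6. access Z: MISS. Cache (LRU->MRU): [Y U X Z]
  7. access Z: HIT. Cache (LRU->MRU): [Y U X Z]
  8. access Y: HIT. Cache (LRU->MRU): [U X Z Y]
  9. access U: HIT. Cache (LRU->MRU): [X Z Y U]
  10. access X: HIT. Cache (LRU->MRU): [Z Y U X]
  11. access J: MISS, evict Z. Cache (LRU->MRU): [Y U X J]
  12. access K: MISS, evict Y. Cache (LRU->MRU): [U X J K]
  13. access G: MISS, evict U. Cache (LRU->MRU): [X J K G]
Total: 6 hits, 7 misses, 3 evictions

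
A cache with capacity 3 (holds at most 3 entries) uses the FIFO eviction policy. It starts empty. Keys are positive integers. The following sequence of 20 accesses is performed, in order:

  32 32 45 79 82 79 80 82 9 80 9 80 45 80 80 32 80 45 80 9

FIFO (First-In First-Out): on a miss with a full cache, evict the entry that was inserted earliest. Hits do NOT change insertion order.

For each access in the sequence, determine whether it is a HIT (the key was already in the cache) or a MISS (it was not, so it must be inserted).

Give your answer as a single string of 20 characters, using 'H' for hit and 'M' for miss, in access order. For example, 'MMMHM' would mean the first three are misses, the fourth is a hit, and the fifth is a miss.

Answer: MHMMMHMHMHHHMHHMMHHM

Derivation:
FIFO simulation (capacity=3):
  1. access 32: MISS. Cache (old->new): [32]
  2. access 32: HIT. Cache (old->new): [32]
  3. access 45: MISS. Cache (old->new): [32 45]
  4. access 79: MISS. Cache (old->new): [32 45 79]
  5. access 82: MISS, evict 32. Cache (old->new): [45 79 82]
  6. access 79: HIT. Cache (old->new): [45 79 82]
  7. access 80: MISS, evict 45. Cache (old->new): [79 82 80]
  8. access 82: HIT. Cache (old->new): [79 82 80]
  9. access 9: MISS, evict 79. Cache (old->new): [82 80 9]
  10. access 80: HIT. Cache (old->new): [82 80 9]
  11. access 9: HIT. Cache (old->new): [82 80 9]
  12. access 80: HIT. Cache (old->new): [82 80 9]
  13. access 45: MISS, evict 82. Cache (old->new): [80 9 45]
  14. access 80: HIT. Cache (old->new): [80 9 45]
  15. access 80: HIT. Cache (old->new): [80 9 45]
  16. access 32: MISS, evict 80. Cache (old->new): [9 45 32]
  17. access 80: MISS, evict 9. Cache (old->new): [45 32 80]
  18. access 45: HIT. Cache (old->new): [45 32 80]
  19. access 80: HIT. Cache (old->new): [45 32 80]
  20. access 9: MISS, evict 45. Cache (old->new): [32 80 9]
Total: 10 hits, 10 misses, 7 evictions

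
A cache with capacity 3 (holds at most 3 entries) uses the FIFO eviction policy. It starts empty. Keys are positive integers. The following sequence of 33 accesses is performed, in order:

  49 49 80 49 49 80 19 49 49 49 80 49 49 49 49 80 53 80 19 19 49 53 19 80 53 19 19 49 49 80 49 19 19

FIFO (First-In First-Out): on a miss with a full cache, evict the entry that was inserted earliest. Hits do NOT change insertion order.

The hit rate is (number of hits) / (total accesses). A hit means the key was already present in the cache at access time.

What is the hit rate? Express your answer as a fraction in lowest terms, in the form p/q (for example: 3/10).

Answer: 26/33

Derivation:
FIFO simulation (capacity=3):
  1. access 49: MISS. Cache (old->new): [49]
  2. access 49: HIT. Cache (old->new): [49]
  3. access 80: MISS. Cache (old->new): [49 80]
  4. access 49: HIT. Cache (old->new): [49 80]
  5. access 49: HIT. Cache (old->new): [49 80]
  6. access 80: HIT. Cache (old->new): [49 80]
  7. access 19: MISS. Cache (old->new): [49 80 19]
  8. access 49: HIT. Cache (old->new): [49 80 19]
  9. access 49: HIT. Cache (old->new): [49 80 19]
  10. access 49: HIT. Cache (old->new): [49 80 19]
  11. access 80: HIT. Cache (old->new): [49 80 19]
  12. access 49: HIT. Cache (old->new): [49 80 19]
  13. access 49: HIT. Cache (old->new): [49 80 19]
  14. access 49: HIT. Cache (old->new): [49 80 19]
  15. access 49: HIT. Cache (old->new): [49 80 19]
  16. access 80: HIT. Cache (old->new): [49 80 19]
  17. access 53: MISS, evict 49. Cache (old->new): [80 19 53]
  18. access 80: HIT. Cache (old->new): [80 19 53]
  19. access 19: HIT. Cache (old->new): [80 19 53]
  20. access 19: HIT. Cache (old->new): [80 19 53]
  21. access 49: MISS, evict 80. Cache (old->new): [19 53 49]
  22. access 53: HIT. Cache (old->new): [19 53 49]
  23. access 19: HIT. Cache (old->new): [19 53 49]
  24. access 80: MISS, evict 19. Cache (old->new): [53 49 80]
  25. access 53: HIT. Cache (old->new): [53 49 80]
  26. access 19: MISS, evict 53. Cache (old->new): [49 80 19]
  27. access 19: HIT. Cache (old->new): [49 80 19]
  28. access 49: HIT. Cache (old->new): [49 80 19]
  29. access 49: HIT. Cache (old->new): [49 80 19]
  30. access 80: HIT. Cache (old->new): [49 80 19]
  31. access 49: HIT. Cache (old->new): [49 80 19]
  32. access 19: HIT. Cache (old->new): [49 80 19]
  33. access 19: HIT. Cache (old->new): [49 80 19]
Total: 26 hits, 7 misses, 4 evictions

Hit rate = 26/33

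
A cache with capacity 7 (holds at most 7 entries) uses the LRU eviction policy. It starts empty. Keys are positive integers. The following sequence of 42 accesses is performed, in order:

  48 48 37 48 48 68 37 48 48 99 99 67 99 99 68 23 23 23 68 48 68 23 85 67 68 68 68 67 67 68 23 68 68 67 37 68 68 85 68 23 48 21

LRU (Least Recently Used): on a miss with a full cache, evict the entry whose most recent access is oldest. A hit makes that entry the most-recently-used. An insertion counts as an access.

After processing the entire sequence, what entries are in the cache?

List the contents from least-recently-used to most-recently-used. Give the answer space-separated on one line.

Answer: 67 37 85 68 23 48 21

Derivation:
LRU simulation (capacity=7):
  1. access 48: MISS. Cache (LRU->MRU): [48]
  2. access 48: HIT. Cache (LRU->MRU): [48]
  3. access 37: MISS. Cache (LRU->MRU): [48 37]
  4. access 48: HIT. Cache (LRU->MRU): [37 48]
  5. access 48: HIT. Cache (LRU->MRU): [37 48]
  6. access 68: MISS. Cache (LRU->MRU): [37 48 68]
  7. access 37: HIT. Cache (LRU->MRU): [48 68 37]
  8. access 48: HIT. Cache (LRU->MRU): [68 37 48]
  9. access 48: HIT. Cache (LRU->MRU): [68 37 48]
  10. access 99: MISS. Cache (LRU->MRU): [68 37 48 99]
  11. access 99: HIT. Cache (LRU->MRU): [68 37 48 99]
  12. access 67: MISS. Cache (LRU->MRU): [68 37 48 99 67]
  13. access 99: HIT. Cache (LRU->MRU): [68 37 48 67 99]
  14. access 99: HIT. Cache (LRU->MRU): [68 37 48 67 99]
  15. access 68: HIT. Cache (LRU->MRU): [37 48 67 99 68]
  16. access 23: MISS. Cache (LRU->MRU): [37 48 67 99 68 23]
  17. access 23: HIT. Cache (LRU->MRU): [37 48 67 99 68 23]
  18. access 23: HIT. Cache (LRU->MRU): [37 48 67 99 68 23]
  19. access 68: HIT. Cache (LRU->MRU): [37 48 67 99 23 68]
  20. access 48: HIT. Cache (LRU->MRU): [37 67 99 23 68 48]
  21. access 68: HIT. Cache (LRU->MRU): [37 67 99 23 48 68]
  22. access 23: HIT. Cache (LRU->MRU): [37 67 99 48 68 23]
  23. access 85: MISS. Cache (LRU->MRU): [37 67 99 48 68 23 85]
  24. access 67: HIT. Cache (LRU->MRU): [37 99 48 68 23 85 67]
  25. access 68: HIT. Cache (LRU->MRU): [37 99 48 23 85 67 68]
  26. access 68: HIT. Cache (LRU->MRU): [37 99 48 23 85 67 68]
  27. access 68: HIT. Cache (LRU->MRU): [37 99 48 23 85 67 68]
  28. access 67: HIT. Cache (LRU->MRU): [37 99 48 23 85 68 67]
  29. access 67: HIT. Cache (LRU->MRU): [37 99 48 23 85 68 67]
  30. access 68: HIT. Cache (LRU->MRU): [37 99 48 23 85 67 68]
  31. access 23: HIT. Cache (LRU->MRU): [37 99 48 85 67 68 23]
  32. access 68: HIT. Cache (LRU->MRU): [37 99 48 85 67 23 68]
  33. access 68: HIT. Cache (LRU->MRU): [37 99 48 85 67 23 68]
  34. access 67: HIT. Cache (LRU->MRU): [37 99 48 85 23 68 67]
  35. access 37: HIT. Cache (LRU->MRU): [99 48 85 23 68 67 37]
  36. access 68: HIT. Cache (LRU->MRU): [99 48 85 23 67 37 68]
  37. access 68: HIT. Cache (LRU->MRU): [99 48 85 23 67 37 68]
  38. access 85: HIT. Cache (LRU->MRU): [99 48 23 67 37 68 85]
  39. access 68: HIT. Cache (LRU->MRU): [99 48 23 67 37 85 68]
  40. access 23: HIT. Cache (LRU->MRU): [99 48 67 37 85 68 23]
  41. access 48: HIT. Cache (LRU->MRU): [99 67 37 85 68 23 48]
  42. access 21: MISS, evict 99. Cache (LRU->MRU): [67 37 85 68 23 48 21]
Total: 34 hits, 8 misses, 1 evictions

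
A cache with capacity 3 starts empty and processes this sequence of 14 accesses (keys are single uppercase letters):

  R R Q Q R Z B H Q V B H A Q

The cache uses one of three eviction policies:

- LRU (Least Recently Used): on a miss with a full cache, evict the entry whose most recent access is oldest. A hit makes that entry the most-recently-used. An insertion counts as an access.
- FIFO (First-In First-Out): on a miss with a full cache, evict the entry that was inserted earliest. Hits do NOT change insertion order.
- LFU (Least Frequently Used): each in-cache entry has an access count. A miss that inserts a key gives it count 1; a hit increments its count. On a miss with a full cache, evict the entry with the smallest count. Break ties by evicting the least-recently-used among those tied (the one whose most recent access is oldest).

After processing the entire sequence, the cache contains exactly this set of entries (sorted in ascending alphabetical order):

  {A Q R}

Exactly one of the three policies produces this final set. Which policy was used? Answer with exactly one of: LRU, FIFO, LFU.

Answer: LFU

Derivation:
Simulating under each policy and comparing final sets:
  LRU: final set = {A H Q} -> differs
  FIFO: final set = {A H Q} -> differs
  LFU: final set = {A Q R} -> MATCHES target
Only LFU produces the target set.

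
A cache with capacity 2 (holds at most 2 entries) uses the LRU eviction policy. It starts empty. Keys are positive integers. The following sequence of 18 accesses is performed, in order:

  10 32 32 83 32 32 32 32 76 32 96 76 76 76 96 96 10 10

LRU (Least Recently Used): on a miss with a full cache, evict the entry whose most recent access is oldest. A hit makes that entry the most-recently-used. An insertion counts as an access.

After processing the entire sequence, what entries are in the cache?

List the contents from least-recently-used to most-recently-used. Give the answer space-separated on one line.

LRU simulation (capacity=2):
  1. access 10: MISS. Cache (LRU->MRU): [10]
  2. access 32: MISS. Cache (LRU->MRU): [10 32]
  3. access 32: HIT. Cache (LRU->MRU): [10 32]
  4. access 83: MISS, evict 10. Cache (LRU->MRU): [32 83]
  5. access 32: HIT. Cache (LRU->MRU): [83 32]
  6. access 32: HIT. Cache (LRU->MRU): [83 32]
  7. access 32: HIT. Cache (LRU->MRU): [83 32]
  8. access 32: HIT. Cache (LRU->MRU): [83 32]
  9. access 76: MISS, evict 83. Cache (LRU->MRU): [32 76]
  10. access 32: HIT. Cache (LRU->MRU): [76 32]
  11. access 96: MISS, evict 76. Cache (LRU->MRU): [32 96]
  12. access 76: MISS, evict 32. Cache (LRU->MRU): [96 76]
  13. access 76: HIT. Cache (LRU->MRU): [96 76]
  14. access 76: HIT. Cache (LRU->MRU): [96 76]
  15. access 96: HIT. Cache (LRU->MRU): [76 96]
  16. access 96: HIT. Cache (LRU->MRU): [76 96]
  17. access 10: MISS, evict 76. Cache (LRU->MRU): [96 10]
  18. access 10: HIT. Cache (LRU->MRU): [96 10]
Total: 11 hits, 7 misses, 5 evictions

Answer: 96 10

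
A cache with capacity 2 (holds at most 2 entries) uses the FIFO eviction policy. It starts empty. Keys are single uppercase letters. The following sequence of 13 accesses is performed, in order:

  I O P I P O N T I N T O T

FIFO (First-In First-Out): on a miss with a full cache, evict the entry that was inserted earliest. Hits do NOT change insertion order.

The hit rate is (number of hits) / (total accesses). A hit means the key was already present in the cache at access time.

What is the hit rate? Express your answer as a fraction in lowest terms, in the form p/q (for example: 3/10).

FIFO simulation (capacity=2):
  1. access I: MISS. Cache (old->new): [I]
  2. access O: MISS. Cache (old->new): [I O]
  3. access P: MISS, evict I. Cache (old->new): [O P]
  4. access I: MISS, evict O. Cache (old->new): [P I]
  5. access P: HIT. Cache (old->new): [P I]
  6. access O: MISS, evict P. Cache (old->new): [I O]
  7. access N: MISS, evict I. Cache (old->new): [O N]
  8. access T: MISS, evict O. Cache (old->new): [N T]
  9. access I: MISS, evict N. Cache (old->new): [T I]
  10. access N: MISS, evict T. Cache (old->new): [I N]
  11. access T: MISS, evict I. Cache (old->new): [N T]
  12. access O: MISS, evict N. Cache (old->new): [T O]
  13. access T: HIT. Cache (old->new): [T O]
Total: 2 hits, 11 misses, 9 evictions

Hit rate = 2/13

Answer: 2/13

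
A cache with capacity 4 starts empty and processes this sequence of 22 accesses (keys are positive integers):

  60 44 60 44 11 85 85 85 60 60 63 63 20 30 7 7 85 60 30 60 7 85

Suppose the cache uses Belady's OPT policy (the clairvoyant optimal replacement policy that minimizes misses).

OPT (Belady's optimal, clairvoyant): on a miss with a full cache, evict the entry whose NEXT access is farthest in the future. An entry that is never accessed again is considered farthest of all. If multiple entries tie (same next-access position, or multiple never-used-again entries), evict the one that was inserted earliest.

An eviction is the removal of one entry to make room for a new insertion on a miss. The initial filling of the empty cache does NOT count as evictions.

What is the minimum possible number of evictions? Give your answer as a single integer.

OPT (Belady) simulation (capacity=4):
  1. access 60: MISS. Cache: [60]
  2. access 44: MISS. Cache: [60 44]
  3. access 60: HIT. Next use of 60: step 9. Cache: [60 44]
  4. access 44: HIT. Next use of 44: never. Cache: [60 44]
  5. access 11: MISS. Cache: [60 44 11]
  6. access 85: MISS. Cache: [60 44 11 85]
  7. access 85: HIT. Next use of 85: step 8. Cache: [60 44 11 85]
  8. access 85: HIT. Next use of 85: step 17. Cache: [60 44 11 85]
  9. access 60: HIT. Next use of 60: step 10. Cache: [60 44 11 85]
  10. access 60: HIT. Next use of 60: step 18. Cache: [60 44 11 85]
  11. access 63: MISS, evict 44 (next use: never). Cache: [60 11 85 63]
  12. access 63: HIT. Next use of 63: never. Cache: [60 11 85 63]
  13. access 20: MISS, evict 11 (next use: never). Cache: [60 85 63 20]
  14. access 30: MISS, evict 63 (next use: never). Cache: [60 85 20 30]
  15. access 7: MISS, evict 20 (next use: never). Cache: [60 85 30 7]
  16. access 7: HIT. Next use of 7: step 21. Cache: [60 85 30 7]
  17. access 85: HIT. Next use of 85: step 22. Cache: [60 85 30 7]
  18. access 60: HIT. Next use of 60: step 20. Cache: [60 85 30 7]
  19. access 30: HIT. Next use of 30: never. Cache: [60 85 30 7]
  20. access 60: HIT. Next use of 60: never. Cache: [60 85 30 7]
  21. access 7: HIT. Next use of 7: never. Cache: [60 85 30 7]
  22. access 85: HIT. Next use of 85: never. Cache: [60 85 30 7]
Total: 14 hits, 8 misses, 4 evictions

Answer: 4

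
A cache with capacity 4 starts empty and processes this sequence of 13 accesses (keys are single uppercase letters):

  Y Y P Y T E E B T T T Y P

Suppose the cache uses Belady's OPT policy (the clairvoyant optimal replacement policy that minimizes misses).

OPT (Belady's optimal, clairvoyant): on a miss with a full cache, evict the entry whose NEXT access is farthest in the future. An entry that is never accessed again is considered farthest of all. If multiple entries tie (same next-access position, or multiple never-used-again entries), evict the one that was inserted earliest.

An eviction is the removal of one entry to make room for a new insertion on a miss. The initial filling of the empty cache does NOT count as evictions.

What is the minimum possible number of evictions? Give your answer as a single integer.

Answer: 1

Derivation:
OPT (Belady) simulation (capacity=4):
  1. access Y: MISS. Cache: [Y]
  2. access Y: HIT. Next use of Y: step 4. Cache: [Y]
  3. access P: MISS. Cache: [Y P]
  4. access Y: HIT. Next use of Y: step 12. Cache: [Y P]
  5. access T: MISS. Cache: [Y P T]
  6. access E: MISS. Cache: [Y P T E]
  7. access E: HIT. Next use of E: never. Cache: [Y P T E]
  8. access B: MISS, evict E (next use: never). Cache: [Y P T B]
  9. access T: HIT. Next use of T: step 10. Cache: [Y P T B]
  10. access T: HIT. Next use of T: step 11. Cache: [Y P T B]
  11. access T: HIT. Next use of T: never. Cache: [Y P T B]
  12. access Y: HIT. Next use of Y: never. Cache: [Y P T B]
  13. access P: HIT. Next use of P: never. Cache: [Y P T B]
Total: 8 hits, 5 misses, 1 evictions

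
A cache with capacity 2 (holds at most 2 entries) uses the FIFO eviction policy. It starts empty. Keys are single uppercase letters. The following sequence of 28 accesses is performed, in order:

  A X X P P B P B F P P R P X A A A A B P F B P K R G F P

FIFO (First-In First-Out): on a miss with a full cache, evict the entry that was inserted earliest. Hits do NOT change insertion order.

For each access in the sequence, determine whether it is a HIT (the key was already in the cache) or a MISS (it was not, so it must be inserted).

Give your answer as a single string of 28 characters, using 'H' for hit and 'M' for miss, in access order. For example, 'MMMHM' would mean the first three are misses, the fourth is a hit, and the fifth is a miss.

FIFO simulation (capacity=2):
  1. access A: MISS. Cache (old->new): [A]
  2. access X: MISS. Cache (old->new): [A X]
  3. access X: HIT. Cache (old->new): [A X]
  4. access P: MISS, evict A. Cache (old->new): [X P]
  5. access P: HIT. Cache (old->new): [X P]
  6. access B: MISS, evict X. Cache (old->new): [P B]
  7. access P: HIT. Cache (old->new): [P B]
  8. access B: HIT. Cache (old->new): [P B]
  9. access F: MISS, evict P. Cache (old->new): [B F]
  10. access P: MISS, evict B. Cache (old->new): [F P]
  11. access P: HIT. Cache (old->new): [F P]
  12. access R: MISS, evict F. Cache (old->new): [P R]
  13. access P: HIT. Cache (old->new): [P R]
  14. access X: MISS, evict P. Cache (old->new): [R X]
  15. access A: MISS, evict R. Cache (old->new): [X A]
  16. access A: HIT. Cache (old->new): [X A]
  17. access A: HIT. Cache (old->new): [X A]
  18. access A: HIT. Cache (old->new): [X A]
  19. access B: MISS, evict X. Cache (old->new): [A B]
  20. access P: MISS, evict A. Cache (old->new): [B P]
  21. access F: MISS, evict B. Cache (old->new): [P F]
  22. access B: MISS, evict P. Cache (old->new): [F B]
  23. access P: MISS, evict F. Cache (old->new): [B P]
  24. access K: MISS, evict B. Cache (old->new): [P K]
  25. access R: MISS, evict P. Cache (old->new): [K R]
  26. access G: MISS, evict K. Cache (old->new): [R G]
  27. access F: MISS, evict R. Cache (old->new): [G F]
  28. access P: MISS, evict G. Cache (old->new): [F P]
Total: 9 hits, 19 misses, 17 evictions

Answer: MMHMHMHHMMHMHMMHHHMMMMMMMMMM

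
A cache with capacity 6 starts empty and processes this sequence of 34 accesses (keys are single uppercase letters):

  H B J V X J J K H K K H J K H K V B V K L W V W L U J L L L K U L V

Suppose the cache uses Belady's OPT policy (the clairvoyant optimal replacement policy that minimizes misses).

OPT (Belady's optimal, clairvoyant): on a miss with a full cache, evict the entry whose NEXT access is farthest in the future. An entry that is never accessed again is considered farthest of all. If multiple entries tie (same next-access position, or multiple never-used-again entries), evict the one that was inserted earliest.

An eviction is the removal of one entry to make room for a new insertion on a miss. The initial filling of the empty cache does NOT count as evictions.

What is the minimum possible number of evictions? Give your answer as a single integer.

OPT (Belady) simulation (capacity=6):
  1. access H: MISS. Cache: [H]
  2. access B: MISS. Cache: [H B]
  3. access J: MISS. Cache: [H B J]
  4. access V: MISS. Cache: [H B J V]
  5. access X: MISS. Cache: [H B J V X]
  6. access J: HIT. Next use of J: step 7. Cache: [H B J V X]
  7. access J: HIT. Next use of J: step 13. Cache: [H B J V X]
  8. access K: MISS. Cache: [H B J V X K]
  9. access H: HIT. Next use of H: step 12. Cache: [H B J V X K]
  10. access K: HIT. Next use of K: step 11. Cache: [H B J V X K]
  11. access K: HIT. Next use of K: step 14. Cache: [H B J V X K]
  12. access H: HIT. Next use of H: step 15. Cache: [H B J V X K]
  13. access J: HIT. Next use of J: step 27. Cache: [H B J V X K]
  14. access K: HIT. Next use of K: step 16. Cache: [H B J V X K]
  15. access H: HIT. Next use of H: never. Cache: [H B J V X K]
  16. access K: HIT. Next use of K: step 20. Cache: [H B J V X K]
  17. access V: HIT. Next use of V: step 19. Cache: [H B J V X K]
  18. access B: HIT. Next use of B: never. Cache: [H B J V X K]
  19. access V: HIT. Next use of V: step 23. Cache: [H B J V X K]
  20. access K: HIT. Next use of K: step 31. Cache: [H B J V X K]
  21. access L: MISS, evict H (next use: never). Cache: [B J V X K L]
  22. access W: MISS, evict B (next use: never). Cache: [J V X K L W]
  23. access V: HIT. Next use of V: step 34. Cache: [J V X K L W]
  24. access W: HIT. Next use of W: never. Cache: [J V X K L W]
  25. access L: HIT. Next use of L: step 28. Cache: [J V X K L W]
  26. access U: MISS, evict X (next use: never). Cache: [J V K L W U]
  27. access J: HIT. Next use of J: never. Cache: [J V K L W U]
  28. access L: HIT. Next use of L: step 29. Cache: [J V K L W U]
  29. access L: HIT. Next use of L: step 30. Cache: [J V K L W U]
  30. access L: HIT. Next use of L: step 33. Cache: [J V K L W U]
  31. access K: HIT. Next use of K: never. Cache: [J V K L W U]
  32. access U: HIT. Next use of U: never. Cache: [J V K L W U]
  33. access L: HIT. Next use of L: never. Cache: [J V K L W U]
  34. access V: HIT. Next use of V: never. Cache: [J V K L W U]
Total: 25 hits, 9 misses, 3 evictions

Answer: 3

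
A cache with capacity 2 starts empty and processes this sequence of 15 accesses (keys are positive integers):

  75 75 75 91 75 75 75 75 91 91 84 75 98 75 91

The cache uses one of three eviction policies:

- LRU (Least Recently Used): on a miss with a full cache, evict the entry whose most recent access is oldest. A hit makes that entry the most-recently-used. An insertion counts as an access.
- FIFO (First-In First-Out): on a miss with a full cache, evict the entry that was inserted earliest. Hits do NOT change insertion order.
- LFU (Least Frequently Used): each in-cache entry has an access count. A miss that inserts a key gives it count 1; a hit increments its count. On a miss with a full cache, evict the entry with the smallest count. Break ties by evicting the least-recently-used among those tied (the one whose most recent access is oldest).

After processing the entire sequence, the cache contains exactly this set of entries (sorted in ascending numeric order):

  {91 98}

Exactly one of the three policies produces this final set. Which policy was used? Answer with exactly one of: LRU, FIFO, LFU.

Answer: FIFO

Derivation:
Simulating under each policy and comparing final sets:
  LRU: final set = {75 91} -> differs
  FIFO: final set = {91 98} -> MATCHES target
  LFU: final set = {75 91} -> differs
Only FIFO produces the target set.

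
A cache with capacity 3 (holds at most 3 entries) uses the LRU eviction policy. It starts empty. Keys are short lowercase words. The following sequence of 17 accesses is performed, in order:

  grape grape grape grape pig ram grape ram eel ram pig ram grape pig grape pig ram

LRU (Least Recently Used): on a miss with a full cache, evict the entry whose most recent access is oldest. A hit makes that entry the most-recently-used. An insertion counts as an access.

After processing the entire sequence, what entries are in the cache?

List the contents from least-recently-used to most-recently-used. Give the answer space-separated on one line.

Answer: grape pig ram

Derivation:
LRU simulation (capacity=3):
  1. access grape: MISS. Cache (LRU->MRU): [grape]
  2. access grape: HIT. Cache (LRU->MRU): [grape]
  3. access grape: HIT. Cache (LRU->MRU): [grape]
  4. access grape: HIT. Cache (LRU->MRU): [grape]
  5. access pig: MISS. Cache (LRU->MRU): [grape pig]
  6. access ram: MISS. Cache (LRU->MRU): [grape pig ram]
  7. access grape: HIT. Cache (LRU->MRU): [pig ram grape]
  8. access ram: HIT. Cache (LRU->MRU): [pig grape ram]
  9. access eel: MISS, evict pig. Cache (LRU->MRU): [grape ram eel]
  10. access ram: HIT. Cache (LRU->MRU): [grape eel ram]
  11. access pig: MISS, evict grape. Cache (LRU->MRU): [eel ram pig]
  12. access ram: HIT. Cache (LRU->MRU): [eel pig ram]
  13. access grape: MISS, evict eel. Cache (LRU->MRU): [pig ram grape]
  14. access pig: HIT. Cache (LRU->MRU): [ram grape pig]
  15. access grape: HIT. Cache (LRU->MRU): [ram pig grape]
  16. access pig: HIT. Cache (LRU->MRU): [ram grape pig]
  17. access ram: HIT. Cache (LRU->MRU): [grape pig ram]
Total: 11 hits, 6 misses, 3 evictions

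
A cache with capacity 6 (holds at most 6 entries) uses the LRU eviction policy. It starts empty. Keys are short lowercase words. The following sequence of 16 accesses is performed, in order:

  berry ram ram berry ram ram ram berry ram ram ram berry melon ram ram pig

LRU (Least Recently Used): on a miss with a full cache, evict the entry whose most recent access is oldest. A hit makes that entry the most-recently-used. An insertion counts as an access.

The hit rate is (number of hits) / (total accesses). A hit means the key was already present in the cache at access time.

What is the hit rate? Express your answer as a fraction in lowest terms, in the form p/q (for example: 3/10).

LRU simulation (capacity=6):
  1. access berry: MISS. Cache (LRU->MRU): [berry]
  2. access ram: MISS. Cache (LRU->MRU): [berry ram]
  3. access ram: HIT. Cache (LRU->MRU): [berry ram]
  4. access berry: HIT. Cache (LRU->MRU): [ram berry]
  5. access ram: HIT. Cache (LRU->MRU): [berry ram]
  6. access ram: HIT. Cache (LRU->MRU): [berry ram]
  7. access ram: HIT. Cache (LRU->MRU): [berry ram]
  8. access berry: HIT. Cache (LRU->MRU): [ram berry]
  9. access ram: HIT. Cache (LRU->MRU): [berry ram]
  10. access ram: HIT. Cache (LRU->MRU): [berry ram]
  11. access ram: HIT. Cache (LRU->MRU): [berry ram]
  12. access berry: HIT. Cache (LRU->MRU): [ram berry]
  13. access melon: MISS. Cache (LRU->MRU): [ram berry melon]
  14. access ram: HIT. Cache (LRU->MRU): [berry melon ram]
  15. access ram: HIT. Cache (LRU->MRU): [berry melon ram]
  16. access pig: MISS. Cache (LRU->MRU): [berry melon ram pig]
Total: 12 hits, 4 misses, 0 evictions

Hit rate = 12/16 = 3/4

Answer: 3/4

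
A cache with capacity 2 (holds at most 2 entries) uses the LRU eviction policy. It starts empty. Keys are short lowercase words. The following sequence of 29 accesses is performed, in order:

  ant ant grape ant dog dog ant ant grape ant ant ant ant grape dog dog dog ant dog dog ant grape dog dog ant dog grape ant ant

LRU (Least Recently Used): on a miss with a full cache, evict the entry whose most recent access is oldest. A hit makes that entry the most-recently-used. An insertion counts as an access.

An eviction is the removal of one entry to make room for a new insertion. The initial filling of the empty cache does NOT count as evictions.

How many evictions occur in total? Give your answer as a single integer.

Answer: 9

Derivation:
LRU simulation (capacity=2):
  1. access ant: MISS. Cache (LRU->MRU): [ant]
  2. access ant: HIT. Cache (LRU->MRU): [ant]
  3. access grape: MISS. Cache (LRU->MRU): [ant grape]
  4. access ant: HIT. Cache (LRU->MRU): [grape ant]
  5. access dog: MISS, evict grape. Cache (LRU->MRU): [ant dog]
  6. access dog: HIT. Cache (LRU->MRU): [ant dog]
  7. access ant: HIT. Cache (LRU->MRU): [dog ant]
  8. access ant: HIT. Cache (LRU->MRU): [dog ant]
  9. access grape: MISS, evict dog. Cache (LRU->MRU): [ant grape]
  10. access ant: HIT. Cache (LRU->MRU): [grape ant]
  11. access ant: HIT. Cache (LRU->MRU): [grape ant]
  12. access ant: HIT. Cache (LRU->MRU): [grape ant]
  13. access ant: HIT. Cache (LRU->MRU): [grape ant]
  14. access grape: HIT. Cache (LRU->MRU): [ant grape]
  15. access dog: MISS, evict ant. Cache (LRU->MRU): [grape dog]
  16. access dog: HIT. Cache (LRU->MRU): [grape dog]
  17. access dog: HIT. Cache (LRU->MRU): [grape dog]
  18. access ant: MISS, evict grape. Cache (LRU->MRU): [dog ant]
  19. access dog: HIT. Cache (LRU->MRU): [ant dog]
  20. access dog: HIT. Cache (LRU->MRU): [ant dog]
  21. access ant: HIT. Cache (LRU->MRU): [dog ant]
  22. access grape: MISS, evict dog. Cache (LRU->MRU): [ant grape]
  23. access dog: MISS, evict ant. Cache (LRU->MRU): [grape dog]
  24. access dog: HIT. Cache (LRU->MRU): [grape dog]
  25. access ant: MISS, evict grape. Cache (LRU->MRU): [dog ant]
  26. access dog: HIT. Cache (LRU->MRU): [ant dog]
  27. access grape: MISS, evict ant. Cache (LRU->MRU): [dog grape]
  28. access ant: MISS, evict dog. Cache (LRU->MRU): [grape ant]
  29. access ant: HIT. Cache (LRU->MRU): [grape ant]
Total: 18 hits, 11 misses, 9 evictions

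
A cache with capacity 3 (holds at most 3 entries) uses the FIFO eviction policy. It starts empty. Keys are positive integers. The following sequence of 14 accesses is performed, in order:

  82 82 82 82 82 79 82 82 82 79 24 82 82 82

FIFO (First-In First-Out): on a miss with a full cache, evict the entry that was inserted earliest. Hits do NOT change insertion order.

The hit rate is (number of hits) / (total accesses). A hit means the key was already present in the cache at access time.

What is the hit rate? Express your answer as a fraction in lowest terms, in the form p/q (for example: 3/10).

FIFO simulation (capacity=3):
  1. access 82: MISS. Cache (old->new): [82]
  2. access 82: HIT. Cache (old->new): [82]
  3. access 82: HIT. Cache (old->new): [82]
  4. access 82: HIT. Cache (old->new): [82]
  5. access 82: HIT. Cache (old->new): [82]
  6. access 79: MISS. Cache (old->new): [82 79]
  7. access 82: HIT. Cache (old->new): [82 79]
  8. access 82: HIT. Cache (old->new): [82 79]
  9. access 82: HIT. Cache (old->new): [82 79]
  10. access 79: HIT. Cache (old->new): [82 79]
  11. access 24: MISS. Cache (old->new): [82 79 24]
  12. access 82: HIT. Cache (old->new): [82 79 24]
  13. access 82: HIT. Cache (old->new): [82 79 24]
  14. access 82: HIT. Cache (old->new): [82 79 24]
Total: 11 hits, 3 misses, 0 evictions

Hit rate = 11/14

Answer: 11/14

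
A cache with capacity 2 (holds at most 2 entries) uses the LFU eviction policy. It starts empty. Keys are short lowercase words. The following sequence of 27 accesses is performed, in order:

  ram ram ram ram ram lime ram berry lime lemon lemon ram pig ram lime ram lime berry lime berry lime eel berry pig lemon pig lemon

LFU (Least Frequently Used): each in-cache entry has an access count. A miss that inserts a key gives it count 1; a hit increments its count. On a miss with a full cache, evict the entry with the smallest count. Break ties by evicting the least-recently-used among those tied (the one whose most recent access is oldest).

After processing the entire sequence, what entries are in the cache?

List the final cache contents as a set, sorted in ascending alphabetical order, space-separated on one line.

Answer: lemon ram

Derivation:
LFU simulation (capacity=2):
  1. access ram: MISS. Cache: [ram(c=1)]
  2. access ram: HIT, count now 2. Cache: [ram(c=2)]
  3. access ram: HIT, count now 3. Cache: [ram(c=3)]
  4. access ram: HIT, count now 4. Cache: [ram(c=4)]
  5. access ram: HIT, count now 5. Cache: [ram(c=5)]
  6. access lime: MISS. Cache: [lime(c=1) ram(c=5)]
  7. access ram: HIT, count now 6. Cache: [lime(c=1) ram(c=6)]
  8. access berry: MISS, evict lime(c=1). Cache: [berry(c=1) ram(c=6)]
  9. access lime: MISS, evict berry(c=1). Cache: [lime(c=1) ram(c=6)]
  10. access lemon: MISS, evict lime(c=1). Cache: [lemon(c=1) ram(c=6)]
  11. access lemon: HIT, count now 2. Cache: [lemon(c=2) ram(c=6)]
  12. access ram: HIT, count now 7. Cache: [lemon(c=2) ram(c=7)]
  13. access pig: MISS, evict lemon(c=2). Cache: [pig(c=1) ram(c=7)]
  14. access ram: HIT, count now 8. Cache: [pig(c=1) ram(c=8)]
  15. access lime: MISS, evict pig(c=1). Cache: [lime(c=1) ram(c=8)]
  16. access ram: HIT, count now 9. Cache: [lime(c=1) ram(c=9)]
  17. access lime: HIT, count now 2. Cache: [lime(c=2) ram(c=9)]
  18. access berry: MISS, evict lime(c=2). Cache: [berry(c=1) ram(c=9)]
  19. access lime: MISS, evict berry(c=1). Cache: [lime(c=1) ram(c=9)]
  20. access berry: MISS, evict lime(c=1). Cache: [berry(c=1) ram(c=9)]
  21. access lime: MISS, evict berry(c=1). Cache: [lime(c=1) ram(c=9)]
  22. access eel: MISS, evict lime(c=1). Cache: [eel(c=1) ram(c=9)]
  23. access berry: MISS, evict eel(c=1). Cache: [berry(c=1) ram(c=9)]
  24. access pig: MISS, evict berry(c=1). Cache: [pig(c=1) ram(c=9)]
  25. access lemon: MISS, evict pig(c=1). Cache: [lemon(c=1) ram(c=9)]
  26. access pig: MISS, evict lemon(c=1). Cache: [pig(c=1) ram(c=9)]
  27. access lemon: MISS, evict pig(c=1). Cache: [lemon(c=1) ram(c=9)]
Total: 10 hits, 17 misses, 15 evictions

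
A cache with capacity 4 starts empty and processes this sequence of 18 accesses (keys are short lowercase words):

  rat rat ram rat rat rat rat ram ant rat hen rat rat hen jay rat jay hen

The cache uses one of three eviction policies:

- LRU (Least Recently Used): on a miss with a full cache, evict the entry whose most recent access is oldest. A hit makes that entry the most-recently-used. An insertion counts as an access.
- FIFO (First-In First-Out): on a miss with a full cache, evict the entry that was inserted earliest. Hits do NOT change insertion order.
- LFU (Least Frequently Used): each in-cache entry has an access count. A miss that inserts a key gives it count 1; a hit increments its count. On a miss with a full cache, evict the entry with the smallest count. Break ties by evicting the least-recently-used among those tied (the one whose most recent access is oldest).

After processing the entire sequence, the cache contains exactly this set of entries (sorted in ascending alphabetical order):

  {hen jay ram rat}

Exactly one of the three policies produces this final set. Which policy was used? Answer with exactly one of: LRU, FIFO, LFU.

Answer: LFU

Derivation:
Simulating under each policy and comparing final sets:
  LRU: final set = {ant hen jay rat} -> differs
  FIFO: final set = {ant hen jay rat} -> differs
  LFU: final set = {hen jay ram rat} -> MATCHES target
Only LFU produces the target set.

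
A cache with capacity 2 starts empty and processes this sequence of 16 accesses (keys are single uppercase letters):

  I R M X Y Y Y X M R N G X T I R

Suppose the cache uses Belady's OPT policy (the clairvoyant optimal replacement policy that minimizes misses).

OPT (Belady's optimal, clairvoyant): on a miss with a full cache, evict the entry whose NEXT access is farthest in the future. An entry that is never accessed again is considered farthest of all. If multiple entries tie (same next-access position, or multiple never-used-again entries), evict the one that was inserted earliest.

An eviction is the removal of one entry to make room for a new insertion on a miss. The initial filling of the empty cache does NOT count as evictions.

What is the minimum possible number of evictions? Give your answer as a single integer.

OPT (Belady) simulation (capacity=2):
  1. access I: MISS. Cache: [I]
  2. access R: MISS. Cache: [I R]
  3. access M: MISS, evict I (next use: step 15). Cache: [R M]
  4. access X: MISS, evict R (next use: step 10). Cache: [M X]
  5. access Y: MISS, evict M (next use: step 9). Cache: [X Y]
  6. access Y: HIT. Next use of Y: step 7. Cache: [X Y]
  7. access Y: HIT. Next use of Y: never. Cache: [X Y]
  8. access X: HIT. Next use of X: step 13. Cache: [X Y]
  9. access M: MISS, evict Y (next use: never). Cache: [X M]
  10. access R: MISS, evict M (next use: never). Cache: [X R]
  11. access N: MISS, evict R (next use: step 16). Cache: [X N]
  12. access G: MISS, evict N (next use: never). Cache: [X G]
  13. access X: HIT. Next use of X: never. Cache: [X G]
  14. access T: MISS, evict X (next use: never). Cache: [G T]
  15. access I: MISS, evict G (next use: never). Cache: [T I]
  16. access R: MISS, evict T (next use: never). Cache: [I R]
Total: 4 hits, 12 misses, 10 evictions

Answer: 10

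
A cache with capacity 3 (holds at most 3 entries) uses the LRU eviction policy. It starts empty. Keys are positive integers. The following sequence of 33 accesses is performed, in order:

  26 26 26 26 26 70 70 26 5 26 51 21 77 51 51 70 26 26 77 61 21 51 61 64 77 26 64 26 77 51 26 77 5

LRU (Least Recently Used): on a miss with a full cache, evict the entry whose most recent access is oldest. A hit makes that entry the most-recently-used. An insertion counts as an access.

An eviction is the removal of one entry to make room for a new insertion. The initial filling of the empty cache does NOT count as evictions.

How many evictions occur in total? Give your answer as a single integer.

Answer: 14

Derivation:
LRU simulation (capacity=3):
  1. access 26: MISS. Cache (LRU->MRU): [26]
  2. access 26: HIT. Cache (LRU->MRU): [26]
  3. access 26: HIT. Cache (LRU->MRU): [26]
  4. access 26: HIT. Cache (LRU->MRU): [26]
  5. access 26: HIT. Cache (LRU->MRU): [26]
  6. access 70: MISS. Cache (LRU->MRU): [26 70]
  7. access 70: HIT. Cache (LRU->MRU): [26 70]
  8. access 26: HIT. Cache (LRU->MRU): [70 26]
  9. access 5: MISS. Cache (LRU->MRU): [70 26 5]
  10. access 26: HIT. Cache (LRU->MRU): [70 5 26]
  11. access 51: MISS, evict 70. Cache (LRU->MRU): [5 26 51]
  12. access 21: MISS, evict 5. Cache (LRU->MRU): [26 51 21]
  13. access 77: MISS, evict 26. Cache (LRU->MRU): [51 21 77]
  14. access 51: HIT. Cache (LRU->MRU): [21 77 51]
  15. access 51: HIT. Cache (LRU->MRU): [21 77 51]
  16. access 70: MISS, evict 21. Cache (LRU->MRU): [77 51 70]
  17. access 26: MISS, evict 77. Cache (LRU->MRU): [51 70 26]
  18. access 26: HIT. Cache (LRU->MRU): [51 70 26]
  19. access 77: MISS, evict 51. Cache (LRU->MRU): [70 26 77]
  20. access 61: MISS, evict 70. Cache (LRU->MRU): [26 77 61]
  21. access 21: MISS, evict 26. Cache (LRU->MRU): [77 61 21]
  22. access 51: MISS, evict 77. Cache (LRU->MRU): [61 21 51]
  23. access 61: HIT. Cache (LRU->MRU): [21 51 61]
  24. access 64: MISS, evict 21. Cache (LRU->MRU): [51 61 64]
  25. access 77: MISS, evict 51. Cache (LRU->MRU): [61 64 77]
  26. access 26: MISS, evict 61. Cache (LRU->MRU): [64 77 26]
  27. access 64: HIT. Cache (LRU->MRU): [77 26 64]
  28. access 26: HIT. Cache (LRU->MRU): [77 64 26]
  29. access 77: HIT. Cache (LRU->MRU): [64 26 77]
  30. access 51: MISS, evict 64. Cache (LRU->MRU): [26 77 51]
  31. access 26: HIT. Cache (LRU->MRU): [77 51 26]
  32. access 77: HIT. Cache (LRU->MRU): [51 26 77]
  33. access 5: MISS, evict 51. Cache (LRU->MRU): [26 77 5]
Total: 16 hits, 17 misses, 14 evictions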